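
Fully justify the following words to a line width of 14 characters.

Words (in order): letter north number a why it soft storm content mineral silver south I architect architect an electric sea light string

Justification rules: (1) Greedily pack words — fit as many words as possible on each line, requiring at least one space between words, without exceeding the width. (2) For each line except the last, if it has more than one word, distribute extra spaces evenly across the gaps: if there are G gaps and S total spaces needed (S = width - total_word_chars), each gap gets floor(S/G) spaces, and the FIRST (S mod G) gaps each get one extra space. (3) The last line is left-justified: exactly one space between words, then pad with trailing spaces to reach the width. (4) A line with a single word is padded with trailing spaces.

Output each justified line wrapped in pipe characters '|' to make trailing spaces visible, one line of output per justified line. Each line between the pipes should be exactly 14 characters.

Answer: |letter   north|
|number  a  why|
|it  soft storm|
|content       |
|mineral silver|
|south        I|
|architect     |
|architect   an|
|electric   sea|
|light string  |

Derivation:
Line 1: ['letter', 'north'] (min_width=12, slack=2)
Line 2: ['number', 'a', 'why'] (min_width=12, slack=2)
Line 3: ['it', 'soft', 'storm'] (min_width=13, slack=1)
Line 4: ['content'] (min_width=7, slack=7)
Line 5: ['mineral', 'silver'] (min_width=14, slack=0)
Line 6: ['south', 'I'] (min_width=7, slack=7)
Line 7: ['architect'] (min_width=9, slack=5)
Line 8: ['architect', 'an'] (min_width=12, slack=2)
Line 9: ['electric', 'sea'] (min_width=12, slack=2)
Line 10: ['light', 'string'] (min_width=12, slack=2)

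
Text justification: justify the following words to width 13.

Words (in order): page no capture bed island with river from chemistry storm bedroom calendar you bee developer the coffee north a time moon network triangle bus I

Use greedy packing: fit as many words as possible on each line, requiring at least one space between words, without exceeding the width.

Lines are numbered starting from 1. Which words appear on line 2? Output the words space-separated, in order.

Answer: capture bed

Derivation:
Line 1: ['page', 'no'] (min_width=7, slack=6)
Line 2: ['capture', 'bed'] (min_width=11, slack=2)
Line 3: ['island', 'with'] (min_width=11, slack=2)
Line 4: ['river', 'from'] (min_width=10, slack=3)
Line 5: ['chemistry'] (min_width=9, slack=4)
Line 6: ['storm', 'bedroom'] (min_width=13, slack=0)
Line 7: ['calendar', 'you'] (min_width=12, slack=1)
Line 8: ['bee', 'developer'] (min_width=13, slack=0)
Line 9: ['the', 'coffee'] (min_width=10, slack=3)
Line 10: ['north', 'a', 'time'] (min_width=12, slack=1)
Line 11: ['moon', 'network'] (min_width=12, slack=1)
Line 12: ['triangle', 'bus'] (min_width=12, slack=1)
Line 13: ['I'] (min_width=1, slack=12)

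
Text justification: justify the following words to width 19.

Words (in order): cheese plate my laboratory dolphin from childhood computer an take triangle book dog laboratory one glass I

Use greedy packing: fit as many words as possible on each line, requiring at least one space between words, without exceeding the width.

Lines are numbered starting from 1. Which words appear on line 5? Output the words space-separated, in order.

Answer: triangle book dog

Derivation:
Line 1: ['cheese', 'plate', 'my'] (min_width=15, slack=4)
Line 2: ['laboratory', 'dolphin'] (min_width=18, slack=1)
Line 3: ['from', 'childhood'] (min_width=14, slack=5)
Line 4: ['computer', 'an', 'take'] (min_width=16, slack=3)
Line 5: ['triangle', 'book', 'dog'] (min_width=17, slack=2)
Line 6: ['laboratory', 'one'] (min_width=14, slack=5)
Line 7: ['glass', 'I'] (min_width=7, slack=12)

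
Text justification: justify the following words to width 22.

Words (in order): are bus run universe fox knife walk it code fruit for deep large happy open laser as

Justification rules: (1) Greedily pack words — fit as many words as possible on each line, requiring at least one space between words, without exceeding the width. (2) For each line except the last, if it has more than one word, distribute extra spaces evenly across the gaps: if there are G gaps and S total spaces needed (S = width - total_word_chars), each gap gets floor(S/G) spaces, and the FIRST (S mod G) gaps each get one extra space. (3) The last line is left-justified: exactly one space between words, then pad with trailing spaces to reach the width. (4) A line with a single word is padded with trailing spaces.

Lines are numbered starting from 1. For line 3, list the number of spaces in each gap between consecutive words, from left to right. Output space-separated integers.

Answer: 2 2 1

Derivation:
Line 1: ['are', 'bus', 'run', 'universe'] (min_width=20, slack=2)
Line 2: ['fox', 'knife', 'walk', 'it', 'code'] (min_width=22, slack=0)
Line 3: ['fruit', 'for', 'deep', 'large'] (min_width=20, slack=2)
Line 4: ['happy', 'open', 'laser', 'as'] (min_width=19, slack=3)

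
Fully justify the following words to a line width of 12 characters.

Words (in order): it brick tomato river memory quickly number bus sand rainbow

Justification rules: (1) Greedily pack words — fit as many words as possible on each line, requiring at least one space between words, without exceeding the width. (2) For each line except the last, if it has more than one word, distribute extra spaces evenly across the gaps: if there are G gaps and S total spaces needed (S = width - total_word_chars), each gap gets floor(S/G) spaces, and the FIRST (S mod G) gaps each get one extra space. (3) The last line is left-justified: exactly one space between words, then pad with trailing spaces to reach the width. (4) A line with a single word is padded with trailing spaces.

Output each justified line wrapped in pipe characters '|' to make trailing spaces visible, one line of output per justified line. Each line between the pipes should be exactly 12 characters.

Line 1: ['it', 'brick'] (min_width=8, slack=4)
Line 2: ['tomato', 'river'] (min_width=12, slack=0)
Line 3: ['memory'] (min_width=6, slack=6)
Line 4: ['quickly'] (min_width=7, slack=5)
Line 5: ['number', 'bus'] (min_width=10, slack=2)
Line 6: ['sand', 'rainbow'] (min_width=12, slack=0)

Answer: |it     brick|
|tomato river|
|memory      |
|quickly     |
|number   bus|
|sand rainbow|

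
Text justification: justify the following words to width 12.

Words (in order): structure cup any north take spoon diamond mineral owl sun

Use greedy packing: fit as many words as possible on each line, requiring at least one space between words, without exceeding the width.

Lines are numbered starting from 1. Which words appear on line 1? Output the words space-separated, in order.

Answer: structure

Derivation:
Line 1: ['structure'] (min_width=9, slack=3)
Line 2: ['cup', 'any'] (min_width=7, slack=5)
Line 3: ['north', 'take'] (min_width=10, slack=2)
Line 4: ['spoon'] (min_width=5, slack=7)
Line 5: ['diamond'] (min_width=7, slack=5)
Line 6: ['mineral', 'owl'] (min_width=11, slack=1)
Line 7: ['sun'] (min_width=3, slack=9)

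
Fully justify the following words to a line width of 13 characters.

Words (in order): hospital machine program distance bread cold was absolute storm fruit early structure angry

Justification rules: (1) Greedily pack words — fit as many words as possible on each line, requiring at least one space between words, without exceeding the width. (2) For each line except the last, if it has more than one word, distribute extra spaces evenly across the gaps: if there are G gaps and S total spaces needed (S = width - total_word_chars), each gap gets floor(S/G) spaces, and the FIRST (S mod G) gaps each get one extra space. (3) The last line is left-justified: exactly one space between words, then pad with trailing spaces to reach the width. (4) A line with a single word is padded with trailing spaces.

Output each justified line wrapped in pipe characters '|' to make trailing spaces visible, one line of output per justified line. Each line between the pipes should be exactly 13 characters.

Line 1: ['hospital'] (min_width=8, slack=5)
Line 2: ['machine'] (min_width=7, slack=6)
Line 3: ['program'] (min_width=7, slack=6)
Line 4: ['distance'] (min_width=8, slack=5)
Line 5: ['bread', 'cold'] (min_width=10, slack=3)
Line 6: ['was', 'absolute'] (min_width=12, slack=1)
Line 7: ['storm', 'fruit'] (min_width=11, slack=2)
Line 8: ['early'] (min_width=5, slack=8)
Line 9: ['structure'] (min_width=9, slack=4)
Line 10: ['angry'] (min_width=5, slack=8)

Answer: |hospital     |
|machine      |
|program      |
|distance     |
|bread    cold|
|was  absolute|
|storm   fruit|
|early        |
|structure    |
|angry        |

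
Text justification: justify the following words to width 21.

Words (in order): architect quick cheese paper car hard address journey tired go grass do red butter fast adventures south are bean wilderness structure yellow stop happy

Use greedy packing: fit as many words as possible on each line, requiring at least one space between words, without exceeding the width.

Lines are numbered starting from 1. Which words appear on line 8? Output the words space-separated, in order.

Answer: structure yellow stop

Derivation:
Line 1: ['architect', 'quick'] (min_width=15, slack=6)
Line 2: ['cheese', 'paper', 'car', 'hard'] (min_width=21, slack=0)
Line 3: ['address', 'journey', 'tired'] (min_width=21, slack=0)
Line 4: ['go', 'grass', 'do', 'red'] (min_width=15, slack=6)
Line 5: ['butter', 'fast'] (min_width=11, slack=10)
Line 6: ['adventures', 'south', 'are'] (min_width=20, slack=1)
Line 7: ['bean', 'wilderness'] (min_width=15, slack=6)
Line 8: ['structure', 'yellow', 'stop'] (min_width=21, slack=0)
Line 9: ['happy'] (min_width=5, slack=16)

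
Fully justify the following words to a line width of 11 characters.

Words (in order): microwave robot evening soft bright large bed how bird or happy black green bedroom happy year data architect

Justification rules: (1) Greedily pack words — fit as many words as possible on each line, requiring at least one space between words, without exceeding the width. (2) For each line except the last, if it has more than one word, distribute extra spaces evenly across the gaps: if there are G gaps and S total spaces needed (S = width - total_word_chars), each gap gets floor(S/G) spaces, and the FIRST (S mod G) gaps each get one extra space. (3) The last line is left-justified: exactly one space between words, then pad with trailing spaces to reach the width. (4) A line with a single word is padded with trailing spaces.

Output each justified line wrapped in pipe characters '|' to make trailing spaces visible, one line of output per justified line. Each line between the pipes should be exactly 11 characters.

Line 1: ['microwave'] (min_width=9, slack=2)
Line 2: ['robot'] (min_width=5, slack=6)
Line 3: ['evening'] (min_width=7, slack=4)
Line 4: ['soft', 'bright'] (min_width=11, slack=0)
Line 5: ['large', 'bed'] (min_width=9, slack=2)
Line 6: ['how', 'bird', 'or'] (min_width=11, slack=0)
Line 7: ['happy', 'black'] (min_width=11, slack=0)
Line 8: ['green'] (min_width=5, slack=6)
Line 9: ['bedroom'] (min_width=7, slack=4)
Line 10: ['happy', 'year'] (min_width=10, slack=1)
Line 11: ['data'] (min_width=4, slack=7)
Line 12: ['architect'] (min_width=9, slack=2)

Answer: |microwave  |
|robot      |
|evening    |
|soft bright|
|large   bed|
|how bird or|
|happy black|
|green      |
|bedroom    |
|happy  year|
|data       |
|architect  |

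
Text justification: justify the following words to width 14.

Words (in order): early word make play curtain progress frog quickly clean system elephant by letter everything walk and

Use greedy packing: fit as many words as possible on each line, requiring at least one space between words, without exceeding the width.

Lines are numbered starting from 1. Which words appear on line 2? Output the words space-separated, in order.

Line 1: ['early', 'word'] (min_width=10, slack=4)
Line 2: ['make', 'play'] (min_width=9, slack=5)
Line 3: ['curtain'] (min_width=7, slack=7)
Line 4: ['progress', 'frog'] (min_width=13, slack=1)
Line 5: ['quickly', 'clean'] (min_width=13, slack=1)
Line 6: ['system'] (min_width=6, slack=8)
Line 7: ['elephant', 'by'] (min_width=11, slack=3)
Line 8: ['letter'] (min_width=6, slack=8)
Line 9: ['everything'] (min_width=10, slack=4)
Line 10: ['walk', 'and'] (min_width=8, slack=6)

Answer: make play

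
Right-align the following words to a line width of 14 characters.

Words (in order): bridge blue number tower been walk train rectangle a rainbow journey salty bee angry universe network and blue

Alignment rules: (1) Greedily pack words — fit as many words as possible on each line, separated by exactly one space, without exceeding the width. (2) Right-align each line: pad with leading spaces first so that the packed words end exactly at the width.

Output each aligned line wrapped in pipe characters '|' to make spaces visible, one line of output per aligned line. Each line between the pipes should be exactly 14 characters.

Answer: |   bridge blue|
|  number tower|
|     been walk|
|         train|
|   rectangle a|
|       rainbow|
| journey salty|
|     bee angry|
|      universe|
|   network and|
|          blue|

Derivation:
Line 1: ['bridge', 'blue'] (min_width=11, slack=3)
Line 2: ['number', 'tower'] (min_width=12, slack=2)
Line 3: ['been', 'walk'] (min_width=9, slack=5)
Line 4: ['train'] (min_width=5, slack=9)
Line 5: ['rectangle', 'a'] (min_width=11, slack=3)
Line 6: ['rainbow'] (min_width=7, slack=7)
Line 7: ['journey', 'salty'] (min_width=13, slack=1)
Line 8: ['bee', 'angry'] (min_width=9, slack=5)
Line 9: ['universe'] (min_width=8, slack=6)
Line 10: ['network', 'and'] (min_width=11, slack=3)
Line 11: ['blue'] (min_width=4, slack=10)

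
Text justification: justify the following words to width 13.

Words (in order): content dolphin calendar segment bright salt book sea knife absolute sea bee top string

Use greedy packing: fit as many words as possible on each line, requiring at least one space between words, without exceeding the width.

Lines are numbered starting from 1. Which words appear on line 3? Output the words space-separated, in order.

Line 1: ['content'] (min_width=7, slack=6)
Line 2: ['dolphin'] (min_width=7, slack=6)
Line 3: ['calendar'] (min_width=8, slack=5)
Line 4: ['segment'] (min_width=7, slack=6)
Line 5: ['bright', 'salt'] (min_width=11, slack=2)
Line 6: ['book', 'sea'] (min_width=8, slack=5)
Line 7: ['knife'] (min_width=5, slack=8)
Line 8: ['absolute', 'sea'] (min_width=12, slack=1)
Line 9: ['bee', 'top'] (min_width=7, slack=6)
Line 10: ['string'] (min_width=6, slack=7)

Answer: calendar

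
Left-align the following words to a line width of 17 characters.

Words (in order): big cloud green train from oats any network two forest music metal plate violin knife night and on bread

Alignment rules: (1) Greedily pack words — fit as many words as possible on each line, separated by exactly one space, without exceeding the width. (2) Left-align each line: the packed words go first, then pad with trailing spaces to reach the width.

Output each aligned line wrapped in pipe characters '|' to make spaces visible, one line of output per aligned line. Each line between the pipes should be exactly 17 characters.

Line 1: ['big', 'cloud', 'green'] (min_width=15, slack=2)
Line 2: ['train', 'from', 'oats'] (min_width=15, slack=2)
Line 3: ['any', 'network', 'two'] (min_width=15, slack=2)
Line 4: ['forest', 'music'] (min_width=12, slack=5)
Line 5: ['metal', 'plate'] (min_width=11, slack=6)
Line 6: ['violin', 'knife'] (min_width=12, slack=5)
Line 7: ['night', 'and', 'on'] (min_width=12, slack=5)
Line 8: ['bread'] (min_width=5, slack=12)

Answer: |big cloud green  |
|train from oats  |
|any network two  |
|forest music     |
|metal plate      |
|violin knife     |
|night and on     |
|bread            |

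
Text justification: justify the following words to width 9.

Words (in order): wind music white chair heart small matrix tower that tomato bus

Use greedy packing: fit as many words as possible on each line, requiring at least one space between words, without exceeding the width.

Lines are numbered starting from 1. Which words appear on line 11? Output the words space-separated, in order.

Answer: bus

Derivation:
Line 1: ['wind'] (min_width=4, slack=5)
Line 2: ['music'] (min_width=5, slack=4)
Line 3: ['white'] (min_width=5, slack=4)
Line 4: ['chair'] (min_width=5, slack=4)
Line 5: ['heart'] (min_width=5, slack=4)
Line 6: ['small'] (min_width=5, slack=4)
Line 7: ['matrix'] (min_width=6, slack=3)
Line 8: ['tower'] (min_width=5, slack=4)
Line 9: ['that'] (min_width=4, slack=5)
Line 10: ['tomato'] (min_width=6, slack=3)
Line 11: ['bus'] (min_width=3, slack=6)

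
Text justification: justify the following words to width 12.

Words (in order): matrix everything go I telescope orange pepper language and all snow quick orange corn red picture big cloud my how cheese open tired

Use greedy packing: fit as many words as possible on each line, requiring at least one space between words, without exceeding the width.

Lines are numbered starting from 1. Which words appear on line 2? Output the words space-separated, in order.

Answer: everything

Derivation:
Line 1: ['matrix'] (min_width=6, slack=6)
Line 2: ['everything'] (min_width=10, slack=2)
Line 3: ['go', 'I'] (min_width=4, slack=8)
Line 4: ['telescope'] (min_width=9, slack=3)
Line 5: ['orange'] (min_width=6, slack=6)
Line 6: ['pepper'] (min_width=6, slack=6)
Line 7: ['language', 'and'] (min_width=12, slack=0)
Line 8: ['all', 'snow'] (min_width=8, slack=4)
Line 9: ['quick', 'orange'] (min_width=12, slack=0)
Line 10: ['corn', 'red'] (min_width=8, slack=4)
Line 11: ['picture', 'big'] (min_width=11, slack=1)
Line 12: ['cloud', 'my', 'how'] (min_width=12, slack=0)
Line 13: ['cheese', 'open'] (min_width=11, slack=1)
Line 14: ['tired'] (min_width=5, slack=7)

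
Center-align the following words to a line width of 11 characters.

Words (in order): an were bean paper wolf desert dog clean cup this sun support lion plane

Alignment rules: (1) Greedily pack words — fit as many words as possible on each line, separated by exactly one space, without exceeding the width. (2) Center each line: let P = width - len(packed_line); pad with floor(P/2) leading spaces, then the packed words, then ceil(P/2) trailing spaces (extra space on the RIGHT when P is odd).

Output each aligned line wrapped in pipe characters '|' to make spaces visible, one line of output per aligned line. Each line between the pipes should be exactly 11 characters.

Answer: |  an were  |
|bean paper |
|wolf desert|
| dog clean |
| cup this  |
|sun support|
|lion plane |

Derivation:
Line 1: ['an', 'were'] (min_width=7, slack=4)
Line 2: ['bean', 'paper'] (min_width=10, slack=1)
Line 3: ['wolf', 'desert'] (min_width=11, slack=0)
Line 4: ['dog', 'clean'] (min_width=9, slack=2)
Line 5: ['cup', 'this'] (min_width=8, slack=3)
Line 6: ['sun', 'support'] (min_width=11, slack=0)
Line 7: ['lion', 'plane'] (min_width=10, slack=1)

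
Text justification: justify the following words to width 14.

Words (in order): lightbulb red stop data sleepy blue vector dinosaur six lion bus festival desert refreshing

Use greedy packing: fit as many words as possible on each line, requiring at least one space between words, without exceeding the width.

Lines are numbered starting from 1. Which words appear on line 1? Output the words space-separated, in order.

Answer: lightbulb red

Derivation:
Line 1: ['lightbulb', 'red'] (min_width=13, slack=1)
Line 2: ['stop', 'data'] (min_width=9, slack=5)
Line 3: ['sleepy', 'blue'] (min_width=11, slack=3)
Line 4: ['vector'] (min_width=6, slack=8)
Line 5: ['dinosaur', 'six'] (min_width=12, slack=2)
Line 6: ['lion', 'bus'] (min_width=8, slack=6)
Line 7: ['festival'] (min_width=8, slack=6)
Line 8: ['desert'] (min_width=6, slack=8)
Line 9: ['refreshing'] (min_width=10, slack=4)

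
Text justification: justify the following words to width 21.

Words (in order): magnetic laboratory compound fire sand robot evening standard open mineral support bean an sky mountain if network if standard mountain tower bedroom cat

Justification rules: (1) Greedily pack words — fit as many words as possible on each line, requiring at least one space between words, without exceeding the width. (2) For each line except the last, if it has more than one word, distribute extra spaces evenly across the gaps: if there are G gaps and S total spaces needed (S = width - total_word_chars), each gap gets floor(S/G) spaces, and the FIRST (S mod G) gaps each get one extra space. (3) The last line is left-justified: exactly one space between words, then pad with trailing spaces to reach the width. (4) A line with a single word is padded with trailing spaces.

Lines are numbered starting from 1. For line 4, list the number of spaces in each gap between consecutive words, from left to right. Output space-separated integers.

Line 1: ['magnetic', 'laboratory'] (min_width=19, slack=2)
Line 2: ['compound', 'fire', 'sand'] (min_width=18, slack=3)
Line 3: ['robot', 'evening'] (min_width=13, slack=8)
Line 4: ['standard', 'open', 'mineral'] (min_width=21, slack=0)
Line 5: ['support', 'bean', 'an', 'sky'] (min_width=19, slack=2)
Line 6: ['mountain', 'if', 'network'] (min_width=19, slack=2)
Line 7: ['if', 'standard', 'mountain'] (min_width=20, slack=1)
Line 8: ['tower', 'bedroom', 'cat'] (min_width=17, slack=4)

Answer: 1 1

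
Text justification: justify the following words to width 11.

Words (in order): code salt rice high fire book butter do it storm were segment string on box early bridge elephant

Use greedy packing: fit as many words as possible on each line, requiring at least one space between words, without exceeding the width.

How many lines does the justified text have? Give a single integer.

Answer: 11

Derivation:
Line 1: ['code', 'salt'] (min_width=9, slack=2)
Line 2: ['rice', 'high'] (min_width=9, slack=2)
Line 3: ['fire', 'book'] (min_width=9, slack=2)
Line 4: ['butter', 'do'] (min_width=9, slack=2)
Line 5: ['it', 'storm'] (min_width=8, slack=3)
Line 6: ['were'] (min_width=4, slack=7)
Line 7: ['segment'] (min_width=7, slack=4)
Line 8: ['string', 'on'] (min_width=9, slack=2)
Line 9: ['box', 'early'] (min_width=9, slack=2)
Line 10: ['bridge'] (min_width=6, slack=5)
Line 11: ['elephant'] (min_width=8, slack=3)
Total lines: 11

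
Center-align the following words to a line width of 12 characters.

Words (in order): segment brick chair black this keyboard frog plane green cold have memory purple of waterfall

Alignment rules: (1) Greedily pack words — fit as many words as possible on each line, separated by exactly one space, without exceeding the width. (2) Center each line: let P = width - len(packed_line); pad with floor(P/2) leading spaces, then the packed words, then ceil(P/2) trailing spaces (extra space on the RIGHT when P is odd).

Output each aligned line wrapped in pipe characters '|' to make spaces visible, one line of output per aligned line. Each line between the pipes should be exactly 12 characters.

Answer: |  segment   |
|brick chair |
| black this |
|  keyboard  |
| frog plane |
| green cold |
|have memory |
| purple of  |
| waterfall  |

Derivation:
Line 1: ['segment'] (min_width=7, slack=5)
Line 2: ['brick', 'chair'] (min_width=11, slack=1)
Line 3: ['black', 'this'] (min_width=10, slack=2)
Line 4: ['keyboard'] (min_width=8, slack=4)
Line 5: ['frog', 'plane'] (min_width=10, slack=2)
Line 6: ['green', 'cold'] (min_width=10, slack=2)
Line 7: ['have', 'memory'] (min_width=11, slack=1)
Line 8: ['purple', 'of'] (min_width=9, slack=3)
Line 9: ['waterfall'] (min_width=9, slack=3)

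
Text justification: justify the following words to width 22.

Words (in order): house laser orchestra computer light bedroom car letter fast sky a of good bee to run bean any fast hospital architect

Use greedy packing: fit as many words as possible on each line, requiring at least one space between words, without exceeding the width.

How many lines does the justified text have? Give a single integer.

Answer: 6

Derivation:
Line 1: ['house', 'laser', 'orchestra'] (min_width=21, slack=1)
Line 2: ['computer', 'light', 'bedroom'] (min_width=22, slack=0)
Line 3: ['car', 'letter', 'fast', 'sky', 'a'] (min_width=21, slack=1)
Line 4: ['of', 'good', 'bee', 'to', 'run'] (min_width=18, slack=4)
Line 5: ['bean', 'any', 'fast', 'hospital'] (min_width=22, slack=0)
Line 6: ['architect'] (min_width=9, slack=13)
Total lines: 6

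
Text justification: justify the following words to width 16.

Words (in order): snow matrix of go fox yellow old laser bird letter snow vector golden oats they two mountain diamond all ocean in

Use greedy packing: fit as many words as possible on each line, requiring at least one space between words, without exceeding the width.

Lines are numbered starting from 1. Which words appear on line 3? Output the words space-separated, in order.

Line 1: ['snow', 'matrix', 'of'] (min_width=14, slack=2)
Line 2: ['go', 'fox', 'yellow'] (min_width=13, slack=3)
Line 3: ['old', 'laser', 'bird'] (min_width=14, slack=2)
Line 4: ['letter', 'snow'] (min_width=11, slack=5)
Line 5: ['vector', 'golden'] (min_width=13, slack=3)
Line 6: ['oats', 'they', 'two'] (min_width=13, slack=3)
Line 7: ['mountain', 'diamond'] (min_width=16, slack=0)
Line 8: ['all', 'ocean', 'in'] (min_width=12, slack=4)

Answer: old laser bird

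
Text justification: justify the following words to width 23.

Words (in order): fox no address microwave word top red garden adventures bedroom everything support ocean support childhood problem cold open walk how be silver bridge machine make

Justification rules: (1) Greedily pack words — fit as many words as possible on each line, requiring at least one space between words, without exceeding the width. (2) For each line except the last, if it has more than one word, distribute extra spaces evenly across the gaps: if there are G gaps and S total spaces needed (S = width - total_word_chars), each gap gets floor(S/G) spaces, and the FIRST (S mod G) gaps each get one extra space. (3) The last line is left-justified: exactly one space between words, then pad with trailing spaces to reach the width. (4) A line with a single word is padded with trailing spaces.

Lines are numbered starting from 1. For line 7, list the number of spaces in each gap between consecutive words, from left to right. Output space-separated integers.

Line 1: ['fox', 'no', 'address'] (min_width=14, slack=9)
Line 2: ['microwave', 'word', 'top', 'red'] (min_width=22, slack=1)
Line 3: ['garden', 'adventures'] (min_width=17, slack=6)
Line 4: ['bedroom', 'everything'] (min_width=18, slack=5)
Line 5: ['support', 'ocean', 'support'] (min_width=21, slack=2)
Line 6: ['childhood', 'problem', 'cold'] (min_width=22, slack=1)
Line 7: ['open', 'walk', 'how', 'be', 'silver'] (min_width=23, slack=0)
Line 8: ['bridge', 'machine', 'make'] (min_width=19, slack=4)

Answer: 1 1 1 1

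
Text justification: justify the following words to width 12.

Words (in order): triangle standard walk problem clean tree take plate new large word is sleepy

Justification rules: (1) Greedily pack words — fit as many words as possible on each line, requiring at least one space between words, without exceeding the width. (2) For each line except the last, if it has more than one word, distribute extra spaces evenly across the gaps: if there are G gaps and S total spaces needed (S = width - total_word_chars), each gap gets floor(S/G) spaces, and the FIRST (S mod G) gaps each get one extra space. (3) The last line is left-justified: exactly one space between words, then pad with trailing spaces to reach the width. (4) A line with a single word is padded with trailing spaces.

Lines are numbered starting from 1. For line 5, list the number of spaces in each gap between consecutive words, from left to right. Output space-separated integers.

Answer: 3

Derivation:
Line 1: ['triangle'] (min_width=8, slack=4)
Line 2: ['standard'] (min_width=8, slack=4)
Line 3: ['walk', 'problem'] (min_width=12, slack=0)
Line 4: ['clean', 'tree'] (min_width=10, slack=2)
Line 5: ['take', 'plate'] (min_width=10, slack=2)
Line 6: ['new', 'large'] (min_width=9, slack=3)
Line 7: ['word', 'is'] (min_width=7, slack=5)
Line 8: ['sleepy'] (min_width=6, slack=6)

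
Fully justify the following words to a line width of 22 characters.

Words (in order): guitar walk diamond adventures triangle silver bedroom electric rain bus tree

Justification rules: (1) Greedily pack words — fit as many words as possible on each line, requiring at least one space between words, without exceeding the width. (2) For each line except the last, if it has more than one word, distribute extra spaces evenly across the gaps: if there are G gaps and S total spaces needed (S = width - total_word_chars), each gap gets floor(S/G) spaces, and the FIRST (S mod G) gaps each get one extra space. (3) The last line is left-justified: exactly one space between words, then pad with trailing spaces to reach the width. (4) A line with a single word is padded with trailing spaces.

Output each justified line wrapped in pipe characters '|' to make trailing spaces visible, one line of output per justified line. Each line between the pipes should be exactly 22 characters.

Line 1: ['guitar', 'walk', 'diamond'] (min_width=19, slack=3)
Line 2: ['adventures', 'triangle'] (min_width=19, slack=3)
Line 3: ['silver', 'bedroom'] (min_width=14, slack=8)
Line 4: ['electric', 'rain', 'bus', 'tree'] (min_width=22, slack=0)

Answer: |guitar   walk  diamond|
|adventures    triangle|
|silver         bedroom|
|electric rain bus tree|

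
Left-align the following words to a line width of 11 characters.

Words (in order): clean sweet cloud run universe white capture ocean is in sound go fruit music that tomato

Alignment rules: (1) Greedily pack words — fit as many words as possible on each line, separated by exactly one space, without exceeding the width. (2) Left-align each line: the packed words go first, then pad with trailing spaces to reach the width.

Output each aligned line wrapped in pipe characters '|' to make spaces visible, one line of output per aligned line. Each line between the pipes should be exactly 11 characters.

Line 1: ['clean', 'sweet'] (min_width=11, slack=0)
Line 2: ['cloud', 'run'] (min_width=9, slack=2)
Line 3: ['universe'] (min_width=8, slack=3)
Line 4: ['white'] (min_width=5, slack=6)
Line 5: ['capture'] (min_width=7, slack=4)
Line 6: ['ocean', 'is', 'in'] (min_width=11, slack=0)
Line 7: ['sound', 'go'] (min_width=8, slack=3)
Line 8: ['fruit', 'music'] (min_width=11, slack=0)
Line 9: ['that', 'tomato'] (min_width=11, slack=0)

Answer: |clean sweet|
|cloud run  |
|universe   |
|white      |
|capture    |
|ocean is in|
|sound go   |
|fruit music|
|that tomato|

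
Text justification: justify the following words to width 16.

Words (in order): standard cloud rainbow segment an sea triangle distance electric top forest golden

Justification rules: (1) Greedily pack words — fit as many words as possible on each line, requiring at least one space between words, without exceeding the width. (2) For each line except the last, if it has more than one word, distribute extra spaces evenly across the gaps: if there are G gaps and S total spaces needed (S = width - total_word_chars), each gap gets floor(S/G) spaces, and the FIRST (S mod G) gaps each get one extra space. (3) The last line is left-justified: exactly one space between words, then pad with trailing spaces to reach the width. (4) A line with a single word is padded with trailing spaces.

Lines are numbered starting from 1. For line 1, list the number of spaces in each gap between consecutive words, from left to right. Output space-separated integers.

Answer: 3

Derivation:
Line 1: ['standard', 'cloud'] (min_width=14, slack=2)
Line 2: ['rainbow', 'segment'] (min_width=15, slack=1)
Line 3: ['an', 'sea', 'triangle'] (min_width=15, slack=1)
Line 4: ['distance'] (min_width=8, slack=8)
Line 5: ['electric', 'top'] (min_width=12, slack=4)
Line 6: ['forest', 'golden'] (min_width=13, slack=3)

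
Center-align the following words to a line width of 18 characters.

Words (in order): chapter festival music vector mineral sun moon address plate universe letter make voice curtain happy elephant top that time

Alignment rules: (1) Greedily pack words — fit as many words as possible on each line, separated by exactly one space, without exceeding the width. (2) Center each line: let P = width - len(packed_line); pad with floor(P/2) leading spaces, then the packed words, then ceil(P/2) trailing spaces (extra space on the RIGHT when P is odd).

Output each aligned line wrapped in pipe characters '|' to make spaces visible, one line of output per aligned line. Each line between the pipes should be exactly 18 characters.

Answer: | chapter festival |
|   music vector   |
| mineral sun moon |
|  address plate   |
| universe letter  |
|make voice curtain|
|happy elephant top|
|    that time     |

Derivation:
Line 1: ['chapter', 'festival'] (min_width=16, slack=2)
Line 2: ['music', 'vector'] (min_width=12, slack=6)
Line 3: ['mineral', 'sun', 'moon'] (min_width=16, slack=2)
Line 4: ['address', 'plate'] (min_width=13, slack=5)
Line 5: ['universe', 'letter'] (min_width=15, slack=3)
Line 6: ['make', 'voice', 'curtain'] (min_width=18, slack=0)
Line 7: ['happy', 'elephant', 'top'] (min_width=18, slack=0)
Line 8: ['that', 'time'] (min_width=9, slack=9)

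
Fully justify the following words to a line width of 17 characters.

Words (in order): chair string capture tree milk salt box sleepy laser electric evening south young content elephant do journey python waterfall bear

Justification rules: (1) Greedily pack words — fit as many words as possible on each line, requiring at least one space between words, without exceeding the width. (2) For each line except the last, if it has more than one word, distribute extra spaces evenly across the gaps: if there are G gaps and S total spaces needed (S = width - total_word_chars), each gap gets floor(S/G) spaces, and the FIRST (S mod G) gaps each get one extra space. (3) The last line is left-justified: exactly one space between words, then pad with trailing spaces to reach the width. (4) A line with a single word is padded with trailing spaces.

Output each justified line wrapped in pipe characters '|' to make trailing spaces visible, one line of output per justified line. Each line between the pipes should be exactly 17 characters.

Line 1: ['chair', 'string'] (min_width=12, slack=5)
Line 2: ['capture', 'tree', 'milk'] (min_width=17, slack=0)
Line 3: ['salt', 'box', 'sleepy'] (min_width=15, slack=2)
Line 4: ['laser', 'electric'] (min_width=14, slack=3)
Line 5: ['evening', 'south'] (min_width=13, slack=4)
Line 6: ['young', 'content'] (min_width=13, slack=4)
Line 7: ['elephant', 'do'] (min_width=11, slack=6)
Line 8: ['journey', 'python'] (min_width=14, slack=3)
Line 9: ['waterfall', 'bear'] (min_width=14, slack=3)

Answer: |chair      string|
|capture tree milk|
|salt  box  sleepy|
|laser    electric|
|evening     south|
|young     content|
|elephant       do|
|journey    python|
|waterfall bear   |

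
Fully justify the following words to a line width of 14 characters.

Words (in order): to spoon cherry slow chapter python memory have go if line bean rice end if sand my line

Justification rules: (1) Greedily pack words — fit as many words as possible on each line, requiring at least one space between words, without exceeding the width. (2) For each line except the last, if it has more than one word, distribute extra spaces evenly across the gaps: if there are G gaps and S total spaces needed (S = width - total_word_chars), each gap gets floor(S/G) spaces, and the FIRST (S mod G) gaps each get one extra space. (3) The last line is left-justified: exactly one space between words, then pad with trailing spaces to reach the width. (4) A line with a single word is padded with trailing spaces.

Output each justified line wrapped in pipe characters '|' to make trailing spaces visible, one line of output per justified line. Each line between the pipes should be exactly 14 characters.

Line 1: ['to', 'spoon'] (min_width=8, slack=6)
Line 2: ['cherry', 'slow'] (min_width=11, slack=3)
Line 3: ['chapter', 'python'] (min_width=14, slack=0)
Line 4: ['memory', 'have', 'go'] (min_width=14, slack=0)
Line 5: ['if', 'line', 'bean'] (min_width=12, slack=2)
Line 6: ['rice', 'end', 'if'] (min_width=11, slack=3)
Line 7: ['sand', 'my', 'line'] (min_width=12, slack=2)

Answer: |to       spoon|
|cherry    slow|
|chapter python|
|memory have go|
|if  line  bean|
|rice   end  if|
|sand my line  |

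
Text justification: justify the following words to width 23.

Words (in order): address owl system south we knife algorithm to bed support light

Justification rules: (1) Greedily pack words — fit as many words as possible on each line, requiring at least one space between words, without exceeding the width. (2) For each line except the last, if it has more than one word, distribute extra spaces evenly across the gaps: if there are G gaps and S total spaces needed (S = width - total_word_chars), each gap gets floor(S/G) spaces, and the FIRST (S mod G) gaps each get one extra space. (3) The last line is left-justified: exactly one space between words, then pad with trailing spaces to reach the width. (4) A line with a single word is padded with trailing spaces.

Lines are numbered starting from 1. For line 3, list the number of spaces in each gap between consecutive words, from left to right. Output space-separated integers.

Answer: 5 4

Derivation:
Line 1: ['address', 'owl', 'system'] (min_width=18, slack=5)
Line 2: ['south', 'we', 'knife'] (min_width=14, slack=9)
Line 3: ['algorithm', 'to', 'bed'] (min_width=16, slack=7)
Line 4: ['support', 'light'] (min_width=13, slack=10)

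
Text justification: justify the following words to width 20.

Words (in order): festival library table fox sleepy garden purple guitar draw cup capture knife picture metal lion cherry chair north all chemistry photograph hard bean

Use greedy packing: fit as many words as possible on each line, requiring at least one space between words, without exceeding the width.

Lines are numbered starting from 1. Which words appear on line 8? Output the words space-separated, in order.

Answer: photograph hard bean

Derivation:
Line 1: ['festival', 'library'] (min_width=16, slack=4)
Line 2: ['table', 'fox', 'sleepy'] (min_width=16, slack=4)
Line 3: ['garden', 'purple', 'guitar'] (min_width=20, slack=0)
Line 4: ['draw', 'cup', 'capture'] (min_width=16, slack=4)
Line 5: ['knife', 'picture', 'metal'] (min_width=19, slack=1)
Line 6: ['lion', 'cherry', 'chair'] (min_width=17, slack=3)
Line 7: ['north', 'all', 'chemistry'] (min_width=19, slack=1)
Line 8: ['photograph', 'hard', 'bean'] (min_width=20, slack=0)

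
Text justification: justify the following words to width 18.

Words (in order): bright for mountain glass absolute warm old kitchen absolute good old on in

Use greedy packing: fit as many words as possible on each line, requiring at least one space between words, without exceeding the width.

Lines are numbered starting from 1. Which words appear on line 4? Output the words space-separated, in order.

Answer: kitchen absolute

Derivation:
Line 1: ['bright', 'for'] (min_width=10, slack=8)
Line 2: ['mountain', 'glass'] (min_width=14, slack=4)
Line 3: ['absolute', 'warm', 'old'] (min_width=17, slack=1)
Line 4: ['kitchen', 'absolute'] (min_width=16, slack=2)
Line 5: ['good', 'old', 'on', 'in'] (min_width=14, slack=4)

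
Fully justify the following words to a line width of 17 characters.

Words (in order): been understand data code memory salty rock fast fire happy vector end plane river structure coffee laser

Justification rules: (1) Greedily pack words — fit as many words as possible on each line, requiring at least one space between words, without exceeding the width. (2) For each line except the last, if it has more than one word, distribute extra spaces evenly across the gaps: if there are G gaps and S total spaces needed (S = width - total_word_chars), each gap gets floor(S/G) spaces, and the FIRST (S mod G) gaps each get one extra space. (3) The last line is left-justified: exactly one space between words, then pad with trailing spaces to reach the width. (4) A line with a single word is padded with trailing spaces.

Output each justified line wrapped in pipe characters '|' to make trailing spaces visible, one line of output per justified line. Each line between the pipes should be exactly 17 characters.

Line 1: ['been', 'understand'] (min_width=15, slack=2)
Line 2: ['data', 'code', 'memory'] (min_width=16, slack=1)
Line 3: ['salty', 'rock', 'fast'] (min_width=15, slack=2)
Line 4: ['fire', 'happy', 'vector'] (min_width=17, slack=0)
Line 5: ['end', 'plane', 'river'] (min_width=15, slack=2)
Line 6: ['structure', 'coffee'] (min_width=16, slack=1)
Line 7: ['laser'] (min_width=5, slack=12)

Answer: |been   understand|
|data  code memory|
|salty  rock  fast|
|fire happy vector|
|end  plane  river|
|structure  coffee|
|laser            |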